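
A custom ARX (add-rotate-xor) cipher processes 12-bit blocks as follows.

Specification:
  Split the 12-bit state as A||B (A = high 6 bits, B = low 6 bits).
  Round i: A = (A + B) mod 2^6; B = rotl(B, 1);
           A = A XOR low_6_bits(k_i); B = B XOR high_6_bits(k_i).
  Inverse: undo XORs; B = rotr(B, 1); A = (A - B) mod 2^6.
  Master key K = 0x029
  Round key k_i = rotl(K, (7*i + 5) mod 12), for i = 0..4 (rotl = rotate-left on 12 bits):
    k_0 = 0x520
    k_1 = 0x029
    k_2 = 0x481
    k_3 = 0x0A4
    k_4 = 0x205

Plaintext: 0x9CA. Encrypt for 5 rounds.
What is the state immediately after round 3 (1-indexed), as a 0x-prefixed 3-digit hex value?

0xE52

s_0 = plaintext = 0x9CA
s_1 = Round(s_0, k_0) = 0x440
s_2 = Round(s_1, k_1) = 0xE00
s_3 = Round(s_2, k_2) = 0xE52
s_4 = Round(s_3, k_3) = 0xBE6
s_5 = Round(s_4, k_4) = 0x405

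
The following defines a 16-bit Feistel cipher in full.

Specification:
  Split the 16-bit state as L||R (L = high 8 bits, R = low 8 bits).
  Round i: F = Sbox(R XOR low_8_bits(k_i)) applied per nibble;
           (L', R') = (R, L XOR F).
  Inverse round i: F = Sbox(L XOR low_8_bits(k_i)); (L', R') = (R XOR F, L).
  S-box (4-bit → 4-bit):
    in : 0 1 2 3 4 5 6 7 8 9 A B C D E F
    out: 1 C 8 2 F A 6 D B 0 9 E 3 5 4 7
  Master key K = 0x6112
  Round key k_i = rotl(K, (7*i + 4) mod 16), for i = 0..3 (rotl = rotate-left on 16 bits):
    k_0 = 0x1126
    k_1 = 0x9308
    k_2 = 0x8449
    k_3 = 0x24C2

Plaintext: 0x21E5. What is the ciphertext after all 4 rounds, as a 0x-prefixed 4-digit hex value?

s_0 = plaintext = 0x21E5
s_1 = Round(s_0, k_0) = 0xE513
s_2 = Round(s_1, k_1) = 0x132B
s_3 = Round(s_2, k_2) = 0x2B7B
s_4 = Round(s_3, k_3) = 0x7BCB

0x7BCB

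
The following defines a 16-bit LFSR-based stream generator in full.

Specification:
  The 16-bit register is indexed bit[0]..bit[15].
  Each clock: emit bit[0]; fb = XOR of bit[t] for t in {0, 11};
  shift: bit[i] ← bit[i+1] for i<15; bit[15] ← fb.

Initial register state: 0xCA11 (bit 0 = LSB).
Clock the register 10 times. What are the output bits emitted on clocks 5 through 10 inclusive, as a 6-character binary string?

100001

reg_0 = 0xCA11
clock 1: out=1, reg = 0x6508
clock 2: out=0, reg = 0x3284
clock 3: out=0, reg = 0x1942
clock 4: out=0, reg = 0x8CA1
clock 5: out=1, reg = 0x4650
clock 6: out=0, reg = 0x2328
clock 7: out=0, reg = 0x1194
clock 8: out=0, reg = 0x08CA
clock 9: out=0, reg = 0x8465
clock 10: out=1, reg = 0xC232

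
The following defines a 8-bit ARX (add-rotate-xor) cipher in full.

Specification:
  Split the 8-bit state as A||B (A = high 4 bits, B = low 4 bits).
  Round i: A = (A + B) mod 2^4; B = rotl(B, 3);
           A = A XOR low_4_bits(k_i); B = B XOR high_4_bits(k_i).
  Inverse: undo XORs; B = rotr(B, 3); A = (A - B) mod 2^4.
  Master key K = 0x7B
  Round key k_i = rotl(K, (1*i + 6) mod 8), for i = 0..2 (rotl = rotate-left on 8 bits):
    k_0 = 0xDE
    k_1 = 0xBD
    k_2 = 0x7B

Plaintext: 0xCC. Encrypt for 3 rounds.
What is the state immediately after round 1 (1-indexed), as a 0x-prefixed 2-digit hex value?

s_0 = plaintext = 0xCC
s_1 = Round(s_0, k_0) = 0x6B
s_2 = Round(s_1, k_1) = 0xC6
s_3 = Round(s_2, k_2) = 0x94

0x6B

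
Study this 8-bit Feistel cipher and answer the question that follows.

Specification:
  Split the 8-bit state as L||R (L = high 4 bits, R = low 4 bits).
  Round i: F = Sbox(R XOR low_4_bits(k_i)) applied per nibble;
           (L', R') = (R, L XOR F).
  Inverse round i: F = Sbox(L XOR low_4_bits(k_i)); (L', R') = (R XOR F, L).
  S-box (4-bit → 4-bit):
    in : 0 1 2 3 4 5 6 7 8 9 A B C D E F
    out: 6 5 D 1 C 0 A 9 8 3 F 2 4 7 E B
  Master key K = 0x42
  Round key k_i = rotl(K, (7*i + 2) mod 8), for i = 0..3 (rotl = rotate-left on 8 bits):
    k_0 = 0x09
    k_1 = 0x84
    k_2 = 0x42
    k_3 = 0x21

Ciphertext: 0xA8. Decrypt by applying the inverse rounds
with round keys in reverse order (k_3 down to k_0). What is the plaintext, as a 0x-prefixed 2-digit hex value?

0x10

s_0 = ciphertext = 0xA8
s_1 = InvRound(s_0, k_3) = 0xAA
s_2 = InvRound(s_1, k_2) = 0x2A
s_3 = InvRound(s_2, k_1) = 0x02
s_4 = InvRound(s_3, k_0) = 0x10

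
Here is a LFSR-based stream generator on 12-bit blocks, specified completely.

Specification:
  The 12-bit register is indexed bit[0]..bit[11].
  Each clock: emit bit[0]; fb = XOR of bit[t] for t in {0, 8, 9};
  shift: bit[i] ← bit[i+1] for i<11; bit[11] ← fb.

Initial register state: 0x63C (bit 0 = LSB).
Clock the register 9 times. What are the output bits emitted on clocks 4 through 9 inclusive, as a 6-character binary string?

111000

reg_0 = 0x63C
clock 1: out=0, reg = 0xB1E
clock 2: out=0, reg = 0x58F
clock 3: out=1, reg = 0x2C7
clock 4: out=1, reg = 0x163
clock 5: out=1, reg = 0x0B1
clock 6: out=1, reg = 0x858
clock 7: out=0, reg = 0x42C
clock 8: out=0, reg = 0x216
clock 9: out=0, reg = 0x90B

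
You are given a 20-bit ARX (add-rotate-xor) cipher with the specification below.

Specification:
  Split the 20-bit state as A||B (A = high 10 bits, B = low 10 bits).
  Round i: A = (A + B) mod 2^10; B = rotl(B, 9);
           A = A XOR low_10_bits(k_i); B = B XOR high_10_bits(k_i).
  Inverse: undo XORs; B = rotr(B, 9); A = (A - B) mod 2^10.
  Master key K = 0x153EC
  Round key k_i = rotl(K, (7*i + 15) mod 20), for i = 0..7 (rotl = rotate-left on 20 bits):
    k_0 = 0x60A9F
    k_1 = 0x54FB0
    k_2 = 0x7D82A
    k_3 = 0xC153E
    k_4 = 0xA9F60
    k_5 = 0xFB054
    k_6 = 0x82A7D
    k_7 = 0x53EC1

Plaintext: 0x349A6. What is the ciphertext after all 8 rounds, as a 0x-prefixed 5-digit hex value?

s_0 = plaintext = 0x349A6
s_1 = Round(s_0, k_0) = 0x39D51
s_2 = Round(s_1, k_1) = 0x623FB
s_3 = Round(s_2, k_2) = 0x6A60B
s_4 = Round(s_3, k_3) = 0xA2800
s_5 = Round(s_4, k_4) = 0x7AAA7
s_6 = Round(s_5, k_5) = 0x314BF
s_7 = Round(s_6, k_6) = 0xFE455
s_8 = Round(s_7, k_7) = 0xA3F65

0xA3F65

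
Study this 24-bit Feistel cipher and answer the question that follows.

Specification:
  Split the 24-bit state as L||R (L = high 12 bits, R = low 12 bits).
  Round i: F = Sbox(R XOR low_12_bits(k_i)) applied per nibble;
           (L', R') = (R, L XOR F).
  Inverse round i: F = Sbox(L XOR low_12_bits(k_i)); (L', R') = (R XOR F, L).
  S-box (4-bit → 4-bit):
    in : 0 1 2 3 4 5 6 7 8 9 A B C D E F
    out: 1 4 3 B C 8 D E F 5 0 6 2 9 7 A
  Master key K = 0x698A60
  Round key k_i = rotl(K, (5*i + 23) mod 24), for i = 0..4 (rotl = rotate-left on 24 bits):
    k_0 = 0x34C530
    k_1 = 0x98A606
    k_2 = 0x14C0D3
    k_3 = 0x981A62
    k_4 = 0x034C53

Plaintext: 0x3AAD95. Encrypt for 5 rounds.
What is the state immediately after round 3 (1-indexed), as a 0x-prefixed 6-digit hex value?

0xD99562

s_0 = plaintext = 0x3AAD95
s_1 = Round(s_0, k_0) = 0xD95CA2
s_2 = Round(s_1, k_1) = 0xCA2D99
s_3 = Round(s_2, k_2) = 0xD99562
s_4 = Round(s_3, k_3) = 0x562788
s_5 = Round(s_4, k_4) = 0x7883F4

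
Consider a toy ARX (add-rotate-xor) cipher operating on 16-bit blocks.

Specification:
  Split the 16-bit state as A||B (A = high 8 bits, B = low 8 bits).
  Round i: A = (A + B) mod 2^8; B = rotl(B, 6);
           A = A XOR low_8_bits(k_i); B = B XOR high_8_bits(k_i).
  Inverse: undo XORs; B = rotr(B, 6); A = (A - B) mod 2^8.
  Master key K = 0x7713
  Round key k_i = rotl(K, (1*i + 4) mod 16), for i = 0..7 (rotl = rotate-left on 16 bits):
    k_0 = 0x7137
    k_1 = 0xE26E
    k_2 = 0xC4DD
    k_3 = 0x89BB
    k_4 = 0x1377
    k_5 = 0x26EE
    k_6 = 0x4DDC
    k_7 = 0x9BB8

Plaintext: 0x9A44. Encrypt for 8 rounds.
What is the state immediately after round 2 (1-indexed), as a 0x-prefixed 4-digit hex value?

0x27FA

s_0 = plaintext = 0x9A44
s_1 = Round(s_0, k_0) = 0xE960
s_2 = Round(s_1, k_1) = 0x27FA
s_3 = Round(s_2, k_2) = 0xFC7A
s_4 = Round(s_3, k_3) = 0xCD17
s_5 = Round(s_4, k_4) = 0x93D6
s_6 = Round(s_5, k_5) = 0x8793
s_7 = Round(s_6, k_6) = 0xC6A9
s_8 = Round(s_7, k_7) = 0xD7F1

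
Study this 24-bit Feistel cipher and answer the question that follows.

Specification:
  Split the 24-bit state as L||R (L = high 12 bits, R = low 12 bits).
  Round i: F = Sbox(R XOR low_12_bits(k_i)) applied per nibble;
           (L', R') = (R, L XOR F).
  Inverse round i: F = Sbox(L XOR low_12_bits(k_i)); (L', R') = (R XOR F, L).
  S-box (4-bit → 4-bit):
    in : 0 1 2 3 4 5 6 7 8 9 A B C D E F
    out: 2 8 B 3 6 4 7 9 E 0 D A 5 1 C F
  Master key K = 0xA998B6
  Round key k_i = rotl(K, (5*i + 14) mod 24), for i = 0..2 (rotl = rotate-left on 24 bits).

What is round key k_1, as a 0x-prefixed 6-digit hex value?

0xB54CC5

K = 0xA998B6
k_0 = rotl(K, (5*0+14) mod 24) = rotl(K, 14) = 0x2DAA66
k_1 = rotl(K, (5*1+14) mod 24) = rotl(K, 19) = 0xB54CC5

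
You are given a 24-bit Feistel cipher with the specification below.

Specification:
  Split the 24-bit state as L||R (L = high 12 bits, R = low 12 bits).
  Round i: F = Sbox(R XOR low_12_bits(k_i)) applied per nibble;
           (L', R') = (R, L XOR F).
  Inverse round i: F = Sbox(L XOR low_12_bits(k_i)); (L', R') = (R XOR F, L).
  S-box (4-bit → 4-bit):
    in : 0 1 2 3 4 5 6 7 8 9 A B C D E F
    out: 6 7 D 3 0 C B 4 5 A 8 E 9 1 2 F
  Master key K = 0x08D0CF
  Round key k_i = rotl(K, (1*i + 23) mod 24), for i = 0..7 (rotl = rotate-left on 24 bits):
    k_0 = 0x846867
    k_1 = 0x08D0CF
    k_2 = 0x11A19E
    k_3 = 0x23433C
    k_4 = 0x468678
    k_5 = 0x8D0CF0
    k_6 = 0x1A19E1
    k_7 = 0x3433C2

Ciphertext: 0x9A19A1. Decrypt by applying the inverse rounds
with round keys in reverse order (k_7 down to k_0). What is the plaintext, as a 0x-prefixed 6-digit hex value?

0x73F784

s_0 = ciphertext = 0x9A19A1
s_1 = InvRound(s_0, k_7) = 0x1129A1
s_2 = InvRound(s_1, k_6) = 0xC52112
s_3 = InvRound(s_2, k_5) = 0x79FC52
s_4 = InvRound(s_3, k_4) = 0xB7679F
s_5 = InvRound(s_4, k_3) = 0x297B76
s_6 = InvRound(s_5, k_2) = 0x81C297
s_7 = InvRound(s_6, k_1) = 0x78481C
s_8 = InvRound(s_7, k_0) = 0x73F784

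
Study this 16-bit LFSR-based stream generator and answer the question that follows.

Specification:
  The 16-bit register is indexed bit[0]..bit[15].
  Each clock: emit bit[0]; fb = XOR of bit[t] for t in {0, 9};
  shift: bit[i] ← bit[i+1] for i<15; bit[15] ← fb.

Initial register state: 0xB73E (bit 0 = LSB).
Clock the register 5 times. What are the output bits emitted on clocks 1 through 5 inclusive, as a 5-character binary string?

reg_0 = 0xB73E
clock 1: out=0, reg = 0xDB9F
clock 2: out=1, reg = 0x6DCF
clock 3: out=1, reg = 0xB6E7
clock 4: out=1, reg = 0x5B73
clock 5: out=1, reg = 0x2DB9

01111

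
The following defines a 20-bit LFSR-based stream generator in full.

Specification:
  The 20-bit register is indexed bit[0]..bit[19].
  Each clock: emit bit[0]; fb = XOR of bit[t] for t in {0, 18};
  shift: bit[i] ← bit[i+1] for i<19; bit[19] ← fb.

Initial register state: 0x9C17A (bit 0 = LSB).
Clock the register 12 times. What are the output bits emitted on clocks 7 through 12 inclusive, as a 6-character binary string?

101000

reg_0 = 0x9C17A
clock 1: out=0, reg = 0x4E0BD
clock 2: out=1, reg = 0x2705E
clock 3: out=0, reg = 0x1382F
clock 4: out=1, reg = 0x89C17
clock 5: out=1, reg = 0xC4E0B
clock 6: out=1, reg = 0x62705
clock 7: out=1, reg = 0x31382
clock 8: out=0, reg = 0x189C1
clock 9: out=1, reg = 0x8C4E0
clock 10: out=0, reg = 0x46270
clock 11: out=0, reg = 0xA3138
clock 12: out=0, reg = 0x5189C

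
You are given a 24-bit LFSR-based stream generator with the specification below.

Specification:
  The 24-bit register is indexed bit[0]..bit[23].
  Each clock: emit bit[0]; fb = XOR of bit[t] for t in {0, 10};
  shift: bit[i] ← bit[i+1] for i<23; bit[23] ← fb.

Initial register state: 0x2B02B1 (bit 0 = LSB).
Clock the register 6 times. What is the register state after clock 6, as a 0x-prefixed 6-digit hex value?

reg_0 = 0x2B02B1
clock 1: out=1, reg = 0x958158
clock 2: out=0, reg = 0x4AC0AC
clock 3: out=0, reg = 0x256056
clock 4: out=0, reg = 0x12B02B
clock 5: out=1, reg = 0x895815
clock 6: out=1, reg = 0xC4AC0A

0xC4AC0A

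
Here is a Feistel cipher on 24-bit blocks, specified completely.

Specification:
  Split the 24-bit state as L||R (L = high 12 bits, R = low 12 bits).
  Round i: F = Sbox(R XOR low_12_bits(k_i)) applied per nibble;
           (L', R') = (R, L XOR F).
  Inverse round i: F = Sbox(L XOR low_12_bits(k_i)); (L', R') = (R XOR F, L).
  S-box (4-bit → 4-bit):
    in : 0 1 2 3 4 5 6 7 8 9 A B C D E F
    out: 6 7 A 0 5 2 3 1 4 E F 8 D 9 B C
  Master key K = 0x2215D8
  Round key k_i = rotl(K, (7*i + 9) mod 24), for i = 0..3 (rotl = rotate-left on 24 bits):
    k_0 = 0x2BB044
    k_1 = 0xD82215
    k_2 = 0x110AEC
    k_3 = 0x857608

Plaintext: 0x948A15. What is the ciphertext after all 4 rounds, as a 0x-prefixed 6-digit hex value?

s_0 = plaintext = 0x948A15
s_1 = Round(s_0, k_0) = 0xA1566F
s_2 = Round(s_1, k_1) = 0x66FF0A
s_3 = Round(s_2, k_2) = 0xF0A4DC
s_4 = Round(s_3, k_3) = 0x4DC59F

0x4DC59F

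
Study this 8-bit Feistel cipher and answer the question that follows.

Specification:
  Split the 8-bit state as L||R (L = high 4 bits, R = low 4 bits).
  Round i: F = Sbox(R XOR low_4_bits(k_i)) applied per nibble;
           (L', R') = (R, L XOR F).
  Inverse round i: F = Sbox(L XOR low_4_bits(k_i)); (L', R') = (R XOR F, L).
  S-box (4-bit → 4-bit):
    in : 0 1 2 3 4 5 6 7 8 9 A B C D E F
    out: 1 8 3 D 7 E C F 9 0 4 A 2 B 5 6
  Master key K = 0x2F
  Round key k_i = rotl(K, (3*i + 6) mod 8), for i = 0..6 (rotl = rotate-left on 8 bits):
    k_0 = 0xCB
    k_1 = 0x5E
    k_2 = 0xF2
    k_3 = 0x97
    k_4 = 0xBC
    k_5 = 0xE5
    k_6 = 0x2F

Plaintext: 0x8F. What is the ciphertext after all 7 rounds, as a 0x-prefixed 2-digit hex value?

s_0 = plaintext = 0x8F
s_1 = Round(s_0, k_0) = 0xFF
s_2 = Round(s_1, k_1) = 0xF7
s_3 = Round(s_2, k_2) = 0x71
s_4 = Round(s_3, k_3) = 0x1B
s_5 = Round(s_4, k_4) = 0xBE
s_6 = Round(s_5, k_5) = 0xE1
s_7 = Round(s_6, k_6) = 0x1B

0x1B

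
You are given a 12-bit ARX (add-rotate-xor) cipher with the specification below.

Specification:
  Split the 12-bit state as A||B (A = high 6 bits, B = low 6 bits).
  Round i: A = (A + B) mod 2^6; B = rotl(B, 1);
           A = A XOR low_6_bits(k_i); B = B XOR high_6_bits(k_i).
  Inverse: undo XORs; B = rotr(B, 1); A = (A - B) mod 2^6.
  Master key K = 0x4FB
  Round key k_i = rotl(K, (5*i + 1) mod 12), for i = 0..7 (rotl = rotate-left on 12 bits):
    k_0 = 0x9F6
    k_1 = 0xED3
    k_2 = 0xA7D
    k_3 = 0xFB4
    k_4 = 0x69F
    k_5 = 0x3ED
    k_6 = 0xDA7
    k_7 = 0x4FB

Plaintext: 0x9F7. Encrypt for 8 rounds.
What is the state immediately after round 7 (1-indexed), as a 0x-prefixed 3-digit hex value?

s_0 = plaintext = 0x9F7
s_1 = Round(s_0, k_0) = 0xA08
s_2 = Round(s_1, k_1) = 0x8EB
s_3 = Round(s_2, k_2) = 0xCFE
s_4 = Round(s_3, k_3) = 0x143
s_5 = Round(s_4, k_4) = 0x5DC
s_6 = Round(s_5, k_5) = 0x7B7
s_7 = Round(s_6, k_6) = 0xC99
s_8 = Round(s_7, k_7) = 0xC21

0xC99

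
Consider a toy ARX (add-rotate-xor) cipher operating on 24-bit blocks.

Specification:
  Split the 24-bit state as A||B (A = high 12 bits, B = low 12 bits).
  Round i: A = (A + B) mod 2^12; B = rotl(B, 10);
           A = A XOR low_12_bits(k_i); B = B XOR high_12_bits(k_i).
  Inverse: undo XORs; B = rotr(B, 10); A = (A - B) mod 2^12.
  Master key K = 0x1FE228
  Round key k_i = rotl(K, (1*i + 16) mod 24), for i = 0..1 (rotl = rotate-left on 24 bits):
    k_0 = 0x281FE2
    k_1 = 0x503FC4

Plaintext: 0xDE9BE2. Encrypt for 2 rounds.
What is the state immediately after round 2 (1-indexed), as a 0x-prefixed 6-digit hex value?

0x16631D

s_0 = plaintext = 0xDE9BE2
s_1 = Round(s_0, k_0) = 0x629879
s_2 = Round(s_1, k_1) = 0x16631D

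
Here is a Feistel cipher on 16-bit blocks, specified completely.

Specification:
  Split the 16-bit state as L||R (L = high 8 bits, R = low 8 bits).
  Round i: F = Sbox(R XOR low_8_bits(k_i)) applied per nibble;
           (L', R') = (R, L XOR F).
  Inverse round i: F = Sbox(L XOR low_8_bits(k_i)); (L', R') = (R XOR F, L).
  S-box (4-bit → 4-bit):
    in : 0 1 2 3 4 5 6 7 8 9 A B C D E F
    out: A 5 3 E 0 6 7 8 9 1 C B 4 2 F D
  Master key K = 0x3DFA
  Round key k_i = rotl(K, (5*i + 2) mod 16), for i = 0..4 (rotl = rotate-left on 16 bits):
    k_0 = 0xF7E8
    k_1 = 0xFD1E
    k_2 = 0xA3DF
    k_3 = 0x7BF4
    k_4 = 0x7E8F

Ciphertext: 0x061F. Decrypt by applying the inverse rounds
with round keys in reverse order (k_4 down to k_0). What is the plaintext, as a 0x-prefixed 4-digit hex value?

s_0 = ciphertext = 0x061F
s_1 = InvRound(s_0, k_4) = 0x8E06
s_2 = InvRound(s_1, k_3) = 0x8A8E
s_3 = InvRound(s_2, k_2) = 0xE88A
s_4 = InvRound(s_3, k_1) = 0x5DE8
s_5 = InvRound(s_4, k_0) = 0x5E5D

0x5E5D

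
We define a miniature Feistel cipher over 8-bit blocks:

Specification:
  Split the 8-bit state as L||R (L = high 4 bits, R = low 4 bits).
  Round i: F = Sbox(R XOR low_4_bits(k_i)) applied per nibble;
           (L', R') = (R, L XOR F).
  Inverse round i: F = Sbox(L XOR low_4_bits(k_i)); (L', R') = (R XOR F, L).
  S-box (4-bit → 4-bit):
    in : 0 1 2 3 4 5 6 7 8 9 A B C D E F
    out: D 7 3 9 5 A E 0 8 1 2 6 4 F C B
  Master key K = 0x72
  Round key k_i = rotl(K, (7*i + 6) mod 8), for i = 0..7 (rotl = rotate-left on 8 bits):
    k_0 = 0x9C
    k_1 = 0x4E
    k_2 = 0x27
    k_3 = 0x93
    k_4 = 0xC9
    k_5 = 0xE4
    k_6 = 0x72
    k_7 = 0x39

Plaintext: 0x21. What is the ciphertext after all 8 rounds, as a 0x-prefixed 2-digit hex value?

0xAE

s_0 = plaintext = 0x21
s_1 = Round(s_0, k_0) = 0x1D
s_2 = Round(s_1, k_1) = 0xD8
s_3 = Round(s_2, k_2) = 0x86
s_4 = Round(s_3, k_3) = 0x62
s_5 = Round(s_4, k_4) = 0x20
s_6 = Round(s_5, k_5) = 0x07
s_7 = Round(s_6, k_6) = 0x7A
s_8 = Round(s_7, k_7) = 0xAE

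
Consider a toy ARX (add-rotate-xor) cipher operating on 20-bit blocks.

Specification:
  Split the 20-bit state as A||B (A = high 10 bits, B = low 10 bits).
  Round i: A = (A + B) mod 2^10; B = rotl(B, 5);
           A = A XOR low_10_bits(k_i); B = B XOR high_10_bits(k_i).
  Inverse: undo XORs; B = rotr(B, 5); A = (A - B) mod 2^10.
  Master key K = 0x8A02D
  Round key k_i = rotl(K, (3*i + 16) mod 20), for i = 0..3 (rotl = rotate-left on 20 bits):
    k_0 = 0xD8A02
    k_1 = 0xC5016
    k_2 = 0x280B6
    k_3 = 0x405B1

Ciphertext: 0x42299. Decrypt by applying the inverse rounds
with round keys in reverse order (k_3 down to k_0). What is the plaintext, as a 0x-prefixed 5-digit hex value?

0x690D2

s_0 = ciphertext = 0x42299
s_1 = InvRound(s_0, k_3) = 0x6771C
s_2 = InvRound(s_1, k_2) = 0x63B9D
s_3 = InvRound(s_2, k_1) = 0x1D124
s_4 = InvRound(s_3, k_0) = 0x690D2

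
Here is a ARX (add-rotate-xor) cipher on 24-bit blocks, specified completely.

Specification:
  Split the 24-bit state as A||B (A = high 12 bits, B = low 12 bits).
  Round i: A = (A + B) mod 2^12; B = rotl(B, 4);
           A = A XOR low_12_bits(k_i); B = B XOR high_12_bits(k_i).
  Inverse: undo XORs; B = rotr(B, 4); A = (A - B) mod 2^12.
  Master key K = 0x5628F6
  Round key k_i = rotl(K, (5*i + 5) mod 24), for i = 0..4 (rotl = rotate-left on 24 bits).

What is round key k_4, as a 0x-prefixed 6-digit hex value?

0xAC51EC

K = 0x5628F6
k_0 = rotl(K, (5*0+5) mod 24) = rotl(K, 5) = 0xC51ECA
k_1 = rotl(K, (5*1+5) mod 24) = rotl(K, 10) = 0xA3D958
k_2 = rotl(K, (5*2+5) mod 24) = rotl(K, 15) = 0x7B2B14
k_3 = rotl(K, (5*3+5) mod 24) = rotl(K, 20) = 0x65628F
k_4 = rotl(K, (5*4+5) mod 24) = rotl(K, 1) = 0xAC51EC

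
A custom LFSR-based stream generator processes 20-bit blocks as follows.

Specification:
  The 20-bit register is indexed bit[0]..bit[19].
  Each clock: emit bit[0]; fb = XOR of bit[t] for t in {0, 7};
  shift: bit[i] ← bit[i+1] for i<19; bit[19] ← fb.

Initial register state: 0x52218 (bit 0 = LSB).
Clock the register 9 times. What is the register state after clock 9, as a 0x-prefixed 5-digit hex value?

reg_0 = 0x52218
clock 1: out=0, reg = 0x2910C
clock 2: out=0, reg = 0x14886
clock 3: out=0, reg = 0x8A443
clock 4: out=1, reg = 0xC5221
clock 5: out=1, reg = 0xE2910
clock 6: out=0, reg = 0x71488
clock 7: out=0, reg = 0xB8A44
clock 8: out=0, reg = 0x5C522
clock 9: out=0, reg = 0x2E291

0x2E291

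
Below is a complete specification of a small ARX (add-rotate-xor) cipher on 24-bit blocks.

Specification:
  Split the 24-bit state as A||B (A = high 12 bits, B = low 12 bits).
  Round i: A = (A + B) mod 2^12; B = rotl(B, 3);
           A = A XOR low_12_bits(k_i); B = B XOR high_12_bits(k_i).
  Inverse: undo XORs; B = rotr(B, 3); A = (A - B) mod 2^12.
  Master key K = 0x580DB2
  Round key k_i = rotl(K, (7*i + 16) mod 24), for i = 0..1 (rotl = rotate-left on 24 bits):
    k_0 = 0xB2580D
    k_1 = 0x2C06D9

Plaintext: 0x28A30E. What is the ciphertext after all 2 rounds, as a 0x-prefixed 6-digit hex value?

0x630861

s_0 = plaintext = 0x28A30E
s_1 = Round(s_0, k_0) = 0xD95354
s_2 = Round(s_1, k_1) = 0x630861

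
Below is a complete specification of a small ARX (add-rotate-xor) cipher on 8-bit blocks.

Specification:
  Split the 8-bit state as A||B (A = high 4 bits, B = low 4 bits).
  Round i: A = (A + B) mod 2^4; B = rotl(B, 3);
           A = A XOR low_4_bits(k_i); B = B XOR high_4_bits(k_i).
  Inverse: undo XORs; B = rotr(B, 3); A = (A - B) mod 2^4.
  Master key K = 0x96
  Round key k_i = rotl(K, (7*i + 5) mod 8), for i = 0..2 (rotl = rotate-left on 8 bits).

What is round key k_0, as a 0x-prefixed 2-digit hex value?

0xD2

K = 0x96
k_0 = rotl(K, (7*0+5) mod 8) = rotl(K, 5) = 0xD2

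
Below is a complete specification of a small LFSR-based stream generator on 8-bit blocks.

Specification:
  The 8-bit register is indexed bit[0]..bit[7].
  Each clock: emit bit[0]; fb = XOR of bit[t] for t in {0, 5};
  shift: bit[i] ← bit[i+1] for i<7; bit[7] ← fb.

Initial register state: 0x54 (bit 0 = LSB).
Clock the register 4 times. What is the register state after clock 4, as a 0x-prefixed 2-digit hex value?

0x65

reg_0 = 0x54
clock 1: out=0, reg = 0x2A
clock 2: out=0, reg = 0x95
clock 3: out=1, reg = 0xCA
clock 4: out=0, reg = 0x65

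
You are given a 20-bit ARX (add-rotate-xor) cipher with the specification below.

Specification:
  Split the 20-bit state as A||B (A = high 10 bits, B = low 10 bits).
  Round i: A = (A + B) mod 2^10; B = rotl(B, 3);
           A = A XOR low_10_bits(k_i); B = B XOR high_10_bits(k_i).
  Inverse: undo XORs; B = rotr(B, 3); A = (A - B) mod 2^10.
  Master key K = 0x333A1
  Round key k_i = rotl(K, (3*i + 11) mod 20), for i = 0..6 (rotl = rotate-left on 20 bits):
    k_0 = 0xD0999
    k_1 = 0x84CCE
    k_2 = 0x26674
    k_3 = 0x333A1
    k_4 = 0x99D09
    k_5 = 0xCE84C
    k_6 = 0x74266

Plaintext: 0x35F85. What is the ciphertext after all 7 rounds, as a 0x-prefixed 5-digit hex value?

s_0 = plaintext = 0x35F85
s_1 = Round(s_0, k_0) = 0x7176D
s_2 = Round(s_1, k_1) = 0x7F17D
s_3 = Round(s_2, k_2) = 0x43773
s_4 = Round(s_3, k_3) = 0xC8752
s_5 = Round(s_4, k_4) = 0xDE8F1
s_6 = Round(s_5, k_5) = 0x09CB3
s_7 = Round(s_6, k_6) = 0xAF049

0xAF049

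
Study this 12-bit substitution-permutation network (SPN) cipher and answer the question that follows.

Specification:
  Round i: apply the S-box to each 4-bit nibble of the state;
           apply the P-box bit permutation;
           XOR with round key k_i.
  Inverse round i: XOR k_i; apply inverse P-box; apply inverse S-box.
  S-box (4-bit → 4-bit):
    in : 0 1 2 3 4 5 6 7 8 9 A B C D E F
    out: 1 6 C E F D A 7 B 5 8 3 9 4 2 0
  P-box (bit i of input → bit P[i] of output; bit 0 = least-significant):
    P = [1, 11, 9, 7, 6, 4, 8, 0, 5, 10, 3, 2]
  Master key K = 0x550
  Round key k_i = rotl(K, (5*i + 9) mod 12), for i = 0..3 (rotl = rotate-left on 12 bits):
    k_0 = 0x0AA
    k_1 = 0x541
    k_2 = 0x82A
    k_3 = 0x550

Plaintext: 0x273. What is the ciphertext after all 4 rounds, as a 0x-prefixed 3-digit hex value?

s_0 = plaintext = 0x273
s_1 = Round(s_0, k_0) = 0xB76
s_2 = Round(s_1, k_1) = 0x8B1
s_3 = Round(s_2, k_2) = 0x65E
s_4 = Round(s_3, k_3) = 0x815

0x815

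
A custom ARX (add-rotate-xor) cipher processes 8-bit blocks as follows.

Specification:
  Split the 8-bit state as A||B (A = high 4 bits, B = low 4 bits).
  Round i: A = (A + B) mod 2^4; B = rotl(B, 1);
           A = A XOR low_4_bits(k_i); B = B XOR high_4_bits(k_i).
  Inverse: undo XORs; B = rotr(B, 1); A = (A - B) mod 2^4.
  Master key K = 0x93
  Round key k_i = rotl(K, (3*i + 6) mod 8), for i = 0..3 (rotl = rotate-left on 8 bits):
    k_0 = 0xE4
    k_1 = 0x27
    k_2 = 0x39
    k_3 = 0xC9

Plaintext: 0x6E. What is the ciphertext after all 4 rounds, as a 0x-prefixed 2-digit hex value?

s_0 = plaintext = 0x6E
s_1 = Round(s_0, k_0) = 0x03
s_2 = Round(s_1, k_1) = 0x44
s_3 = Round(s_2, k_2) = 0x1B
s_4 = Round(s_3, k_3) = 0x5B

0x5B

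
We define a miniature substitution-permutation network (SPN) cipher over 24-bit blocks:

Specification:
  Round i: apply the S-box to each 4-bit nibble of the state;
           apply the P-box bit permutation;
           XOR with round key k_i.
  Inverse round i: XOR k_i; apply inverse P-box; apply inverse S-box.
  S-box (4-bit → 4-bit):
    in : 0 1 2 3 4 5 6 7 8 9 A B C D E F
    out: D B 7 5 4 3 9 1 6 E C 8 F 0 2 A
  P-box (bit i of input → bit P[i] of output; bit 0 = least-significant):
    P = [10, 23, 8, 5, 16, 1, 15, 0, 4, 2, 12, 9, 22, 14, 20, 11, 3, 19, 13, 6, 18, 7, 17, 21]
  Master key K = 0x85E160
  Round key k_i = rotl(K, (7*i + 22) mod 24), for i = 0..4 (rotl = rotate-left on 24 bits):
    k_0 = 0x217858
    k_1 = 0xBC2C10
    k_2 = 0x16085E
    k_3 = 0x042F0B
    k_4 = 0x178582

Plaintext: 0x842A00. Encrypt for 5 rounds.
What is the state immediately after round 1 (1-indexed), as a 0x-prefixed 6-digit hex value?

s_0 = plaintext = 0x842A00
s_1 = Round(s_0, k_0) = 0x728FF9
s_2 = Round(s_1, k_1) = 0x204F3F
s_3 = Round(s_2, k_2) = 0x81AAB2
s_4 = Round(s_3, k_3) = 0x9E30C2
s_5 = Round(s_4, k_4) = 0xEC1211

0x728FF9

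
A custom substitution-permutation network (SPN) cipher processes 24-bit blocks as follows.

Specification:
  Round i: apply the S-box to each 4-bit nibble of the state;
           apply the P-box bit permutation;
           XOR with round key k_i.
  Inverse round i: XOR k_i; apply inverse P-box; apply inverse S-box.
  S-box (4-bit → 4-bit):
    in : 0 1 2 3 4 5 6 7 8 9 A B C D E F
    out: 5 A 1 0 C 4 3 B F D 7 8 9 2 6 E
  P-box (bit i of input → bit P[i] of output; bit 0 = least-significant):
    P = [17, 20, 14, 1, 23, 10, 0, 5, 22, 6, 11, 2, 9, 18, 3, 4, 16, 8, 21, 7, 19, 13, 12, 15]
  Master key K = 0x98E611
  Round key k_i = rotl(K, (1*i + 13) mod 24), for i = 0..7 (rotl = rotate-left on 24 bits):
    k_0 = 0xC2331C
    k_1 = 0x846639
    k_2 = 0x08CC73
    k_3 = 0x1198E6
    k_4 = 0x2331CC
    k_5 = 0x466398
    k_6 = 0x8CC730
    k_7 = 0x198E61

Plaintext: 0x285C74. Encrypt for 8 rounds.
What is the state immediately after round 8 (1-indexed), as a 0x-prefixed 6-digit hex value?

s_0 = plaintext = 0x285C74
s_1 = Round(s_0, k_0) = 0x2B76B2
s_2 = Round(s_1, k_1) = 0xCA64C9
s_3 = Round(s_2, k_2) = 0xA70755
s_4 = Round(s_3, k_3) = 0x58EB2B
s_5 = Round(s_4, k_4) = 0x862042
s_6 = Round(s_5, k_5) = 0x0DD8B9
s_7 = Round(s_6, k_6) = 0xC29E56
s_8 = Round(s_7, k_7) = 0x020438

0x020438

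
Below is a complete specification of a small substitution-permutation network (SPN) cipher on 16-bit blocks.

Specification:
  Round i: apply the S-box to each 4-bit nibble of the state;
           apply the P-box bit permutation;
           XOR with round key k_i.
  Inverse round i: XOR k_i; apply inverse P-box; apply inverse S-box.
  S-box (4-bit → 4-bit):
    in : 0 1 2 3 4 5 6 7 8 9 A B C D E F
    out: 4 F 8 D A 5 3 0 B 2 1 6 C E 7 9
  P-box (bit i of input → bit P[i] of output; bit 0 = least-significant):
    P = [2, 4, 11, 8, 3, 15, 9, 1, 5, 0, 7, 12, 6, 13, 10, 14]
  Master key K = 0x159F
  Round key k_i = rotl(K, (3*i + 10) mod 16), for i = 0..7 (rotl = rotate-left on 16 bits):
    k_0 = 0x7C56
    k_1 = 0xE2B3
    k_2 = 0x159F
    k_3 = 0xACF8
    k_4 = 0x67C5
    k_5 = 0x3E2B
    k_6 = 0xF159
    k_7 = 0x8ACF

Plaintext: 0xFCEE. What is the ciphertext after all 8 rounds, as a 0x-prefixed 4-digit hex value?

s_0 = plaintext = 0xFCEE
s_1 = Round(s_0, k_0) = 0xA68A
s_2 = Round(s_1, k_1) = 0x62DC
s_3 = Round(s_2, k_2) = 0xAEDD
s_4 = Round(s_3, k_3) = 0x270B
s_5 = Round(s_4, k_4) = 0x2DD5
s_6 = Round(s_5, k_5) = 0xE4AC
s_7 = Round(s_6, k_6) = 0xCC10
s_8 = Round(s_7, k_7) = 0x5445

0x5445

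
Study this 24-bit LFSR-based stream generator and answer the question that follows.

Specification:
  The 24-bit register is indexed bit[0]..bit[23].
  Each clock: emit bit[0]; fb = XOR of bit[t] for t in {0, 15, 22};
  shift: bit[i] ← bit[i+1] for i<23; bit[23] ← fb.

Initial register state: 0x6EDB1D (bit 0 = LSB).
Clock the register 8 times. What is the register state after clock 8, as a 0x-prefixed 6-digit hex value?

reg_0 = 0x6EDB1D
clock 1: out=1, reg = 0xB76D8E
clock 2: out=0, reg = 0x5BB6C7
clock 3: out=1, reg = 0xADDB63
clock 4: out=1, reg = 0x56EDB1
clock 5: out=1, reg = 0xAB76D8
clock 6: out=0, reg = 0x55BB6C
clock 7: out=0, reg = 0x2ADDB6
clock 8: out=0, reg = 0x956EDB

0x956EDB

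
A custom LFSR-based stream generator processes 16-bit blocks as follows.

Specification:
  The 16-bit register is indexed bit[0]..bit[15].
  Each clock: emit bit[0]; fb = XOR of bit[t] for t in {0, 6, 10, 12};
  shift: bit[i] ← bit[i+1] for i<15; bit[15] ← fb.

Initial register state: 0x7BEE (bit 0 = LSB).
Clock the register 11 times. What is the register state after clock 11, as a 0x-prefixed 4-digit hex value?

reg_0 = 0x7BEE
clock 1: out=0, reg = 0x3DF7
clock 2: out=1, reg = 0x1EFB
clock 3: out=1, reg = 0x0F7D
clock 4: out=1, reg = 0x87BE
clock 5: out=0, reg = 0xC3DF
clock 6: out=1, reg = 0x61EF
clock 7: out=1, reg = 0x30F7
clock 8: out=1, reg = 0x987B
clock 9: out=1, reg = 0xCC3D
clock 10: out=1, reg = 0x661E
clock 11: out=0, reg = 0xB30F

0xB30F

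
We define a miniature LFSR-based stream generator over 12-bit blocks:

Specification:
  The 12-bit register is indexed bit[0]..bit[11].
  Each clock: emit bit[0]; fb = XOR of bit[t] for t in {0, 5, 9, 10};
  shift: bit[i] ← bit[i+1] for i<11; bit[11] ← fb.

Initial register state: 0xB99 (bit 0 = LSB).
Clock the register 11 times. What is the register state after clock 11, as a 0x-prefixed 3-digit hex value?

0x5F5

reg_0 = 0xB99
clock 1: out=1, reg = 0x5CC
clock 2: out=0, reg = 0xAE6
clock 3: out=0, reg = 0x573
clock 4: out=1, reg = 0xAB9
clock 5: out=1, reg = 0xD5C
clock 6: out=0, reg = 0xEAE
clock 7: out=0, reg = 0xF57
clock 8: out=1, reg = 0xFAB
clock 9: out=1, reg = 0x7D5
clock 10: out=1, reg = 0xBEA
clock 11: out=0, reg = 0x5F5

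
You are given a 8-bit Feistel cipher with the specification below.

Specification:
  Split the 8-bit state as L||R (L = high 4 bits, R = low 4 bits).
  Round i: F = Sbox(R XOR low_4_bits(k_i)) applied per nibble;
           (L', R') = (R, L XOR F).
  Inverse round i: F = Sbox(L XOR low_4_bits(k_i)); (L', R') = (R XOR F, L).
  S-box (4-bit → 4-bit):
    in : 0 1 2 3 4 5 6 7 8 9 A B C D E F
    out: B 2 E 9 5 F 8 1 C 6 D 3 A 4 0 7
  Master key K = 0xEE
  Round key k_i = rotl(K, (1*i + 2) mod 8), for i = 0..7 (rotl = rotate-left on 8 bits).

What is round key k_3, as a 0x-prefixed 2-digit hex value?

K = 0xEE
k_0 = rotl(K, (1*0+2) mod 8) = rotl(K, 2) = 0xBB
k_1 = rotl(K, (1*1+2) mod 8) = rotl(K, 3) = 0x77
k_2 = rotl(K, (1*2+2) mod 8) = rotl(K, 4) = 0xEE
k_3 = rotl(K, (1*3+2) mod 8) = rotl(K, 5) = 0xDD

0xDD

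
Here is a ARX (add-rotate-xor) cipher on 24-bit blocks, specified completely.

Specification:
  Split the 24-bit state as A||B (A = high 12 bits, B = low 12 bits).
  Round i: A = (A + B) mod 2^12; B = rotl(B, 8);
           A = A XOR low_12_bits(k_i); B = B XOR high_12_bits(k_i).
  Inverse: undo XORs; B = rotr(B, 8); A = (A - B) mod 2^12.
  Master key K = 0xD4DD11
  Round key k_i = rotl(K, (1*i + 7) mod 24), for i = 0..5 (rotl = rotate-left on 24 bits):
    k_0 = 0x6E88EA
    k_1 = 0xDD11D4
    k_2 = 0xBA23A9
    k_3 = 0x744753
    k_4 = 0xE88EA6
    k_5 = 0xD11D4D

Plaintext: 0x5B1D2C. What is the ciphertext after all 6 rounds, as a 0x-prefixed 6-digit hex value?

0xEA986B

s_0 = plaintext = 0x5B1D2C
s_1 = Round(s_0, k_0) = 0xA37A3A
s_2 = Round(s_1, k_1) = 0x5A5772
s_3 = Round(s_2, k_2) = 0xEBE9D5
s_4 = Round(s_3, k_3) = 0xFC02D9
s_5 = Round(s_4, k_4) = 0xC3F7A5
s_6 = Round(s_5, k_5) = 0xEA986B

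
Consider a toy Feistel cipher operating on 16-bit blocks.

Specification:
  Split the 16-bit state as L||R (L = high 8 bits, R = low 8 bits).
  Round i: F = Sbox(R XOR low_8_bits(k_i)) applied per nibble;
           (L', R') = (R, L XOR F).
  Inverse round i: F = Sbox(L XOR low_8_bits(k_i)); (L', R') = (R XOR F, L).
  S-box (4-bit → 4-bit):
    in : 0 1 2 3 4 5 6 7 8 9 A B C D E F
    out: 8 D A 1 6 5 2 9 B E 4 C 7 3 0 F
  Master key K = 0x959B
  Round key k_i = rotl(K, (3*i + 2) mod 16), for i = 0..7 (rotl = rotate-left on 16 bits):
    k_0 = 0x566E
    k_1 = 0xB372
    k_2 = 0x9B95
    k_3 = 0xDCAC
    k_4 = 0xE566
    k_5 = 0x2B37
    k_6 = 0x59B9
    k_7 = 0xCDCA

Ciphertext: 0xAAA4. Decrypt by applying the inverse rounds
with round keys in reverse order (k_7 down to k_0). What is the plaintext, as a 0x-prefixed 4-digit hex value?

0x8B53

s_0 = ciphertext = 0xAAA4
s_1 = InvRound(s_0, k_7) = 0x8CAA
s_2 = InvRound(s_1, k_6) = 0xBF8C
s_3 = InvRound(s_2, k_5) = 0x37BF
s_4 = InvRound(s_3, k_4) = 0xE237
s_5 = InvRound(s_4, k_3) = 0x57E2
s_6 = InvRound(s_5, k_2) = 0x9857
s_7 = InvRound(s_6, k_1) = 0x5398
s_8 = InvRound(s_7, k_0) = 0x8B53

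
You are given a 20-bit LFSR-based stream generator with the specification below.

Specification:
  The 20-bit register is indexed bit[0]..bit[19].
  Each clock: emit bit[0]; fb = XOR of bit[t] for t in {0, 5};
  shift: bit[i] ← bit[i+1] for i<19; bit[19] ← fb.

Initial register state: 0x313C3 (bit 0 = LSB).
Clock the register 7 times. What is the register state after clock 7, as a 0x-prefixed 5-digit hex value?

reg_0 = 0x313C3
clock 1: out=1, reg = 0x989E1
clock 2: out=1, reg = 0x4C4F0
clock 3: out=0, reg = 0xA6278
clock 4: out=0, reg = 0xD313C
clock 5: out=0, reg = 0xE989E
clock 6: out=0, reg = 0x74C4F
clock 7: out=1, reg = 0xBA627

0xBA627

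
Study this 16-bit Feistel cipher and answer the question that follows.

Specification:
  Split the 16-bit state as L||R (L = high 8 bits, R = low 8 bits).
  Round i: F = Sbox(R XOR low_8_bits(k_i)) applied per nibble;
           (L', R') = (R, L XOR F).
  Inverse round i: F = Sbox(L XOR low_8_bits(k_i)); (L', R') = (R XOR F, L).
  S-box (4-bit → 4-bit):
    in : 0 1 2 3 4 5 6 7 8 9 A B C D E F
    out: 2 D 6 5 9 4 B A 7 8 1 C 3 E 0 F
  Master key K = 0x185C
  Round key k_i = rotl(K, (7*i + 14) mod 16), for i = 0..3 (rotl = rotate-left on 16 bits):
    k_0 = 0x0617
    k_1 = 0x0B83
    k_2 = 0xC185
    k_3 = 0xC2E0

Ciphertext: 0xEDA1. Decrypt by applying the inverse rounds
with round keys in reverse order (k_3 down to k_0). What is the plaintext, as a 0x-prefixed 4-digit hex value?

s_0 = ciphertext = 0xEDA1
s_1 = InvRound(s_0, k_3) = 0x8FED
s_2 = InvRound(s_1, k_2) = 0xCC8F
s_3 = InvRound(s_2, k_1) = 0x10CC
s_4 = InvRound(s_3, k_0) = 0xE610

0xE610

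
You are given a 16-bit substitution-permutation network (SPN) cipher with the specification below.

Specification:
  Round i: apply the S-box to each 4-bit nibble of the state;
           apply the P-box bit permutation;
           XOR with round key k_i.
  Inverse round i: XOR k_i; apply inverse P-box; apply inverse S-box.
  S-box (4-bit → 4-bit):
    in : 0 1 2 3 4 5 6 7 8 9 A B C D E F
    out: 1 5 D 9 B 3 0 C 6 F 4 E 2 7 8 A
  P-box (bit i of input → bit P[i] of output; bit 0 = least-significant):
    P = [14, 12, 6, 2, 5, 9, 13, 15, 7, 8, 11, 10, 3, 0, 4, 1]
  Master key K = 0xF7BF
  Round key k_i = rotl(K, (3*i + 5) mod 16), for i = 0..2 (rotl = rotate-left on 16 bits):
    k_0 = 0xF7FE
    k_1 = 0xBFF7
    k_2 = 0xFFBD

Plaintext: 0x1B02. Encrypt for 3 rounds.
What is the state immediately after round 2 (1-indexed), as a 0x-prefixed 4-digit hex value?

s_0 = plaintext = 0x1B02
s_1 = Round(s_0, k_0) = 0xBA82
s_2 = Round(s_1, k_1) = 0xD5A0
s_3 = Round(s_2, k_2) = 0x9E24

0xD5A0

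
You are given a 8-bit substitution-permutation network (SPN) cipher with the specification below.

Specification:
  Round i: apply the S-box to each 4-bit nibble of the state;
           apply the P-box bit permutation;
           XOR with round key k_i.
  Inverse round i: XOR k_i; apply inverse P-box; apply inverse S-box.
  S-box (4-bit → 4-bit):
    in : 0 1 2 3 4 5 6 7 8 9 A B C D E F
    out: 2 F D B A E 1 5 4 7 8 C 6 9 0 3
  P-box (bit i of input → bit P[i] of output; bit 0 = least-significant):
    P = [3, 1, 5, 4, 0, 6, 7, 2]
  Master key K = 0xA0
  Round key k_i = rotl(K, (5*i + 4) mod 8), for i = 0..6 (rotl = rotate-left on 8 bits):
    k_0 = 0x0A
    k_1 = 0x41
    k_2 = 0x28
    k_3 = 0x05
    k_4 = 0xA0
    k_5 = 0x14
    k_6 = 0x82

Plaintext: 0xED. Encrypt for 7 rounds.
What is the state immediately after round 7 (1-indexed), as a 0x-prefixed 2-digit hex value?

0xA8

s_0 = plaintext = 0xED
s_1 = Round(s_0, k_0) = 0x12
s_2 = Round(s_1, k_1) = 0xBC
s_3 = Round(s_2, k_2) = 0x8E
s_4 = Round(s_3, k_3) = 0x85
s_5 = Round(s_4, k_4) = 0x12
s_6 = Round(s_5, k_5) = 0xE9
s_7 = Round(s_6, k_6) = 0xA8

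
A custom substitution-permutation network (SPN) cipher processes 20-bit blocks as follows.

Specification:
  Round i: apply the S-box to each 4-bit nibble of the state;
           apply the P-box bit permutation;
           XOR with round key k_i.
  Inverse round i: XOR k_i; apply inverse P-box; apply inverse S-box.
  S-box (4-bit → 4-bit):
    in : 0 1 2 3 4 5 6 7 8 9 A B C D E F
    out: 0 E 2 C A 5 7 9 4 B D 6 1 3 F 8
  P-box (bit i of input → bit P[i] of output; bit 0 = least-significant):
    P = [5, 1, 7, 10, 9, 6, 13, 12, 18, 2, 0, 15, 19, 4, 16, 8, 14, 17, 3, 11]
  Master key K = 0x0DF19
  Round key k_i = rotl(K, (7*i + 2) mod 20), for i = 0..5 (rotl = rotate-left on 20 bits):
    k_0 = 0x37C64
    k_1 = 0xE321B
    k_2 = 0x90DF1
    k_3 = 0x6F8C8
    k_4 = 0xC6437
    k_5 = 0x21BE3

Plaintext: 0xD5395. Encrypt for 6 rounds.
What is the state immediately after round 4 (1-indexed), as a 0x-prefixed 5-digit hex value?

0xD7564

s_0 = plaintext = 0xD5395
s_1 = Round(s_0, k_0) = 0x8AE85
s_2 = Round(s_1, k_1) = 0x393B6
s_3 = Round(s_2, k_2) = 0x1A40A
s_4 = Round(s_3, k_3) = 0xD7564
s_5 = Round(s_4, k_4) = 0x20374
s_6 = Round(s_5, k_5) = 0x08DE0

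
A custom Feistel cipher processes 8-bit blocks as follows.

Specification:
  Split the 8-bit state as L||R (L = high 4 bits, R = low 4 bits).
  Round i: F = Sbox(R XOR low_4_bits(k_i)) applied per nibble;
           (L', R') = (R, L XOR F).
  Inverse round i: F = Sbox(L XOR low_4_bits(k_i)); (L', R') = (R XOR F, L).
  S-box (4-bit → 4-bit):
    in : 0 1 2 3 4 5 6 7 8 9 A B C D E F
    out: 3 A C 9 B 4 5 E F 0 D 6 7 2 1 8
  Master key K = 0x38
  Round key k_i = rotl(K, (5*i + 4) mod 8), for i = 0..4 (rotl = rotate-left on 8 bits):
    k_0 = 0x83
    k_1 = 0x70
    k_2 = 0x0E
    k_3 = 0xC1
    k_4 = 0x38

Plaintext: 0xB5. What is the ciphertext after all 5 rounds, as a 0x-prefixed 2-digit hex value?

s_0 = plaintext = 0xB5
s_1 = Round(s_0, k_0) = 0x5E
s_2 = Round(s_1, k_1) = 0xE4
s_3 = Round(s_2, k_2) = 0x43
s_4 = Round(s_3, k_3) = 0x38
s_5 = Round(s_4, k_4) = 0x80

0x80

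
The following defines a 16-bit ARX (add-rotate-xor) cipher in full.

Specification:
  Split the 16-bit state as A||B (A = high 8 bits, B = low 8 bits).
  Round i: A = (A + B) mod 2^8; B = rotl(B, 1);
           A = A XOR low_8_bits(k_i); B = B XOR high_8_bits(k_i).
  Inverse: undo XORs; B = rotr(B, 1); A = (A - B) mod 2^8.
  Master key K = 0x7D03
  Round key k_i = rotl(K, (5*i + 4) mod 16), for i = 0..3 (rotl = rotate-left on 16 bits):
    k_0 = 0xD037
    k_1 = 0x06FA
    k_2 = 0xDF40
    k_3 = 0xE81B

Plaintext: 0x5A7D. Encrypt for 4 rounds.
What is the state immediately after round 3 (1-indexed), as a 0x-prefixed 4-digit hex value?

s_0 = plaintext = 0x5A7D
s_1 = Round(s_0, k_0) = 0xE02A
s_2 = Round(s_1, k_1) = 0xF052
s_3 = Round(s_2, k_2) = 0x027B
s_4 = Round(s_3, k_3) = 0x661E

0x027B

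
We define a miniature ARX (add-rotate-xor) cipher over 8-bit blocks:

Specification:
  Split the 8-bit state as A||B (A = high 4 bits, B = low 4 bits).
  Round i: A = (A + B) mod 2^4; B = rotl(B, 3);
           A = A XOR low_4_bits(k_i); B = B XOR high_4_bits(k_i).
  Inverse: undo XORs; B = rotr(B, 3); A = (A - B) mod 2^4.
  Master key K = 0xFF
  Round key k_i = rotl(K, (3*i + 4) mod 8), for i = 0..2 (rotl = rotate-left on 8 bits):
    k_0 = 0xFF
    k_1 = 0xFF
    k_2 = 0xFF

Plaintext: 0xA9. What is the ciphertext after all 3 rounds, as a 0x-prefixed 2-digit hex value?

s_0 = plaintext = 0xA9
s_1 = Round(s_0, k_0) = 0xC3
s_2 = Round(s_1, k_1) = 0x06
s_3 = Round(s_2, k_2) = 0x9C

0x9C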